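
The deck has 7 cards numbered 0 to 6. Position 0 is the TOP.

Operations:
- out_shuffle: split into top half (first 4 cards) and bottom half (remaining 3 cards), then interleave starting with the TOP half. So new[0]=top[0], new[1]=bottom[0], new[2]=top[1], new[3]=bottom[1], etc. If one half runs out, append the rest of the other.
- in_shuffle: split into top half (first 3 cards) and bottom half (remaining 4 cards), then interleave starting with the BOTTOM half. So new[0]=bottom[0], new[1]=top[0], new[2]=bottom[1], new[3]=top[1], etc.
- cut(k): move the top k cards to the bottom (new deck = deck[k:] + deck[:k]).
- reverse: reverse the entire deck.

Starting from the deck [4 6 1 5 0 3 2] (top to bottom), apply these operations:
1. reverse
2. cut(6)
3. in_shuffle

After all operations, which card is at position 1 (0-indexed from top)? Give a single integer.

After op 1 (reverse): [2 3 0 5 1 6 4]
After op 2 (cut(6)): [4 2 3 0 5 1 6]
After op 3 (in_shuffle): [0 4 5 2 1 3 6]
Position 1: card 4.

Answer: 4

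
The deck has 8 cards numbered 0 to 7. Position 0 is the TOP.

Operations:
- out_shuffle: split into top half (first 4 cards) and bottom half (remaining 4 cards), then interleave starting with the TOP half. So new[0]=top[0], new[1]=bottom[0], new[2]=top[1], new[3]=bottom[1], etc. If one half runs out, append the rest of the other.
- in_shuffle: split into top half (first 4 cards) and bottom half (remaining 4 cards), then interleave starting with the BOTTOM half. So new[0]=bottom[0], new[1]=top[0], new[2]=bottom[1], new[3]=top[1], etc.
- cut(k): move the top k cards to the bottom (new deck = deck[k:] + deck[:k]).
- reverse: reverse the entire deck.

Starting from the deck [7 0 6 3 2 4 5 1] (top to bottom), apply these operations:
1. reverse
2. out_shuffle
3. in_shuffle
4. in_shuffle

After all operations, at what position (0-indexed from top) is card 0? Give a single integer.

Answer: 5

Derivation:
After op 1 (reverse): [1 5 4 2 3 6 0 7]
After op 2 (out_shuffle): [1 3 5 6 4 0 2 7]
After op 3 (in_shuffle): [4 1 0 3 2 5 7 6]
After op 4 (in_shuffle): [2 4 5 1 7 0 6 3]
Card 0 is at position 5.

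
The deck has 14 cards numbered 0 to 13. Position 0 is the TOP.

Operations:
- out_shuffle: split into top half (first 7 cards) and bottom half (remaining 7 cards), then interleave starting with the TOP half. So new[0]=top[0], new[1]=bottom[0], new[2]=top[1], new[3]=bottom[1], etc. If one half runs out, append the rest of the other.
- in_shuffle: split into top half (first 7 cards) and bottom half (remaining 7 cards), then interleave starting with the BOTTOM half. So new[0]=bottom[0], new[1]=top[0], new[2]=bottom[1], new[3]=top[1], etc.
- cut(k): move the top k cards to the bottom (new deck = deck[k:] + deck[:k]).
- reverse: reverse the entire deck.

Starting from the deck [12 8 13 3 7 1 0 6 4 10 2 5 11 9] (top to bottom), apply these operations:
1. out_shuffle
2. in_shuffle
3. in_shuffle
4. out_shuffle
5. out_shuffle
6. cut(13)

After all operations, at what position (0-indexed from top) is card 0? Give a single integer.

Answer: 12

Derivation:
After op 1 (out_shuffle): [12 6 8 4 13 10 3 2 7 5 1 11 0 9]
After op 2 (in_shuffle): [2 12 7 6 5 8 1 4 11 13 0 10 9 3]
After op 3 (in_shuffle): [4 2 11 12 13 7 0 6 10 5 9 8 3 1]
After op 4 (out_shuffle): [4 6 2 10 11 5 12 9 13 8 7 3 0 1]
After op 5 (out_shuffle): [4 9 6 13 2 8 10 7 11 3 5 0 12 1]
After op 6 (cut(13)): [1 4 9 6 13 2 8 10 7 11 3 5 0 12]
Card 0 is at position 12.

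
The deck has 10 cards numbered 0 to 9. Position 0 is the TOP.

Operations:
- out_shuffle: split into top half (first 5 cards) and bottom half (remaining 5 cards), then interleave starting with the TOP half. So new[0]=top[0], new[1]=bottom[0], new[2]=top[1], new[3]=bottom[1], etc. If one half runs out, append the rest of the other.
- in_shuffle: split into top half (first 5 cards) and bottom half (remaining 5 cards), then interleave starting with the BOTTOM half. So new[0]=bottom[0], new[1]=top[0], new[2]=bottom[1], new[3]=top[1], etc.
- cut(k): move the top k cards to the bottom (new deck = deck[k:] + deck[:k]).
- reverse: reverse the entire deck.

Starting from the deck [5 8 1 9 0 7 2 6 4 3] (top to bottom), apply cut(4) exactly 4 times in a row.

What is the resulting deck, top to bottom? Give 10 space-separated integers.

After op 1 (cut(4)): [0 7 2 6 4 3 5 8 1 9]
After op 2 (cut(4)): [4 3 5 8 1 9 0 7 2 6]
After op 3 (cut(4)): [1 9 0 7 2 6 4 3 5 8]
After op 4 (cut(4)): [2 6 4 3 5 8 1 9 0 7]

Answer: 2 6 4 3 5 8 1 9 0 7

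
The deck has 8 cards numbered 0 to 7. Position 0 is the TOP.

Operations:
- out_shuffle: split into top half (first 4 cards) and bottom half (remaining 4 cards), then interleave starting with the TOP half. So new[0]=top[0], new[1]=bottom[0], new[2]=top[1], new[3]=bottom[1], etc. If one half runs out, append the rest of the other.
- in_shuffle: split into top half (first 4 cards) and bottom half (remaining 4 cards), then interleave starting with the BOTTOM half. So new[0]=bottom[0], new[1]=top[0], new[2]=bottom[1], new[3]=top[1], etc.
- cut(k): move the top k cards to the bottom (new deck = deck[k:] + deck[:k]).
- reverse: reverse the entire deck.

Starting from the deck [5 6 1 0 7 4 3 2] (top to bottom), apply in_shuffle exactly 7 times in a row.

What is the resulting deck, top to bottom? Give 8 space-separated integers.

After op 1 (in_shuffle): [7 5 4 6 3 1 2 0]
After op 2 (in_shuffle): [3 7 1 5 2 4 0 6]
After op 3 (in_shuffle): [2 3 4 7 0 1 6 5]
After op 4 (in_shuffle): [0 2 1 3 6 4 5 7]
After op 5 (in_shuffle): [6 0 4 2 5 1 7 3]
After op 6 (in_shuffle): [5 6 1 0 7 4 3 2]
After op 7 (in_shuffle): [7 5 4 6 3 1 2 0]

Answer: 7 5 4 6 3 1 2 0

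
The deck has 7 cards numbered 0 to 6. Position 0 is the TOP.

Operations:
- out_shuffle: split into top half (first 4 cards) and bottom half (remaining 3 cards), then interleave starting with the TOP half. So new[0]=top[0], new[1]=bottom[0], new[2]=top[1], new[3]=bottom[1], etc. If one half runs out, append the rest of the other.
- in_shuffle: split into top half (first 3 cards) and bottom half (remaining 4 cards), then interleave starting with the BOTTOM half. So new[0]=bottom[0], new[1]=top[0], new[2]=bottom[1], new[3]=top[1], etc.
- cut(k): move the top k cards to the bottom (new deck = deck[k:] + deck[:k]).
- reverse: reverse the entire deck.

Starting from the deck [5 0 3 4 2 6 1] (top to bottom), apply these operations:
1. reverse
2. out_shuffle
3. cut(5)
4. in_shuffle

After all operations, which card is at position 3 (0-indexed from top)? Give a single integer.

Answer: 4

Derivation:
After op 1 (reverse): [1 6 2 4 3 0 5]
After op 2 (out_shuffle): [1 3 6 0 2 5 4]
After op 3 (cut(5)): [5 4 1 3 6 0 2]
After op 4 (in_shuffle): [3 5 6 4 0 1 2]
Position 3: card 4.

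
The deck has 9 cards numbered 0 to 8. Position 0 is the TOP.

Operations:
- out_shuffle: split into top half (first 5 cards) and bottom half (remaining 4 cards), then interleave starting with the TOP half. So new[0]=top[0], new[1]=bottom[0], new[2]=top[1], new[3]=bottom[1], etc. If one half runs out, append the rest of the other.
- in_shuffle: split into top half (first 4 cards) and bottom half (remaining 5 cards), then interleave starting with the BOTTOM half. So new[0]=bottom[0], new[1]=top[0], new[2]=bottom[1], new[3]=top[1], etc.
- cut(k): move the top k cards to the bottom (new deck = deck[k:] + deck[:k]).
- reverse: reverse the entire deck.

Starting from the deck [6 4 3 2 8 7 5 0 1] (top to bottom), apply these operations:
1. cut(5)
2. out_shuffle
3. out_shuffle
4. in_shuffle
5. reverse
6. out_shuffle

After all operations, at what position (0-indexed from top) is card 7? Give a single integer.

Answer: 5

Derivation:
After op 1 (cut(5)): [7 5 0 1 6 4 3 2 8]
After op 2 (out_shuffle): [7 4 5 3 0 2 1 8 6]
After op 3 (out_shuffle): [7 2 4 1 5 8 3 6 0]
After op 4 (in_shuffle): [5 7 8 2 3 4 6 1 0]
After op 5 (reverse): [0 1 6 4 3 2 8 7 5]
After op 6 (out_shuffle): [0 2 1 8 6 7 4 5 3]
Card 7 is at position 5.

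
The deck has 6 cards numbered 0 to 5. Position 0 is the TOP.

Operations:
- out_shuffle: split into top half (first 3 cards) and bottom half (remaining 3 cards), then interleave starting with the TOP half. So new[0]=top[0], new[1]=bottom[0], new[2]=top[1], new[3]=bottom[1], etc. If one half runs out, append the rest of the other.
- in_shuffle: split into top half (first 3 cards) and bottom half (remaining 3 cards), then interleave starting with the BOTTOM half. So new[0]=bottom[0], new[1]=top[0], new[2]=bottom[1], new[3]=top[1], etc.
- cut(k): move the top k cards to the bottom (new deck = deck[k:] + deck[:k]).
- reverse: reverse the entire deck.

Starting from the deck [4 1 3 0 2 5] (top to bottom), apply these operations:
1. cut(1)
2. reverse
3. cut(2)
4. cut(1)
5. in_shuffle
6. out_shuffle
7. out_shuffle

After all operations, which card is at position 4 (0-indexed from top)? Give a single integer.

Answer: 0

Derivation:
After op 1 (cut(1)): [1 3 0 2 5 4]
After op 2 (reverse): [4 5 2 0 3 1]
After op 3 (cut(2)): [2 0 3 1 4 5]
After op 4 (cut(1)): [0 3 1 4 5 2]
After op 5 (in_shuffle): [4 0 5 3 2 1]
After op 6 (out_shuffle): [4 3 0 2 5 1]
After op 7 (out_shuffle): [4 2 3 5 0 1]
Position 4: card 0.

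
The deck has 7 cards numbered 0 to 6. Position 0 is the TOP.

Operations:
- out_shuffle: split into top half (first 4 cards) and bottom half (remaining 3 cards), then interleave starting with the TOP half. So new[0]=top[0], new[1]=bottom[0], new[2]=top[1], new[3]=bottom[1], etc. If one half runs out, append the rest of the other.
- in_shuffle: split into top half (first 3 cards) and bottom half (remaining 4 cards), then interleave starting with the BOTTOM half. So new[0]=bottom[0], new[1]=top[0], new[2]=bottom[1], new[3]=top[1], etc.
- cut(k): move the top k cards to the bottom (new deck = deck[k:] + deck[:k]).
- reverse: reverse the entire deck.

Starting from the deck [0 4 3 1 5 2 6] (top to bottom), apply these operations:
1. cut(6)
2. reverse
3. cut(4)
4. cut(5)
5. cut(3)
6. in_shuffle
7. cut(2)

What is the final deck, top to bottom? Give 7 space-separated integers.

After op 1 (cut(6)): [6 0 4 3 1 5 2]
After op 2 (reverse): [2 5 1 3 4 0 6]
After op 3 (cut(4)): [4 0 6 2 5 1 3]
After op 4 (cut(5)): [1 3 4 0 6 2 5]
After op 5 (cut(3)): [0 6 2 5 1 3 4]
After op 6 (in_shuffle): [5 0 1 6 3 2 4]
After op 7 (cut(2)): [1 6 3 2 4 5 0]

Answer: 1 6 3 2 4 5 0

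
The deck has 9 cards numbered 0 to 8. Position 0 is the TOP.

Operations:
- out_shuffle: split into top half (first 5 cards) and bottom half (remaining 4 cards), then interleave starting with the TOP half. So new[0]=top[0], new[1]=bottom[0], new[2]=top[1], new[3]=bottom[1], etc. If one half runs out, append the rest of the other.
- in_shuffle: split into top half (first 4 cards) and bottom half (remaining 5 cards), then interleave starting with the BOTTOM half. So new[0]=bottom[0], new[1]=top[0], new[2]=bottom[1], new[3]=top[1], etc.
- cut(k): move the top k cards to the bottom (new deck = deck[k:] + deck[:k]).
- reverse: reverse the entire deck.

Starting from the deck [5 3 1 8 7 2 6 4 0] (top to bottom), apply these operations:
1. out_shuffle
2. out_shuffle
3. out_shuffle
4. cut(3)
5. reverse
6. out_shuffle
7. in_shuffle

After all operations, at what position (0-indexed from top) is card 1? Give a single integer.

After op 1 (out_shuffle): [5 2 3 6 1 4 8 0 7]
After op 2 (out_shuffle): [5 4 2 8 3 0 6 7 1]
After op 3 (out_shuffle): [5 0 4 6 2 7 8 1 3]
After op 4 (cut(3)): [6 2 7 8 1 3 5 0 4]
After op 5 (reverse): [4 0 5 3 1 8 7 2 6]
After op 6 (out_shuffle): [4 8 0 7 5 2 3 6 1]
After op 7 (in_shuffle): [5 4 2 8 3 0 6 7 1]
Card 1 is at position 8.

Answer: 8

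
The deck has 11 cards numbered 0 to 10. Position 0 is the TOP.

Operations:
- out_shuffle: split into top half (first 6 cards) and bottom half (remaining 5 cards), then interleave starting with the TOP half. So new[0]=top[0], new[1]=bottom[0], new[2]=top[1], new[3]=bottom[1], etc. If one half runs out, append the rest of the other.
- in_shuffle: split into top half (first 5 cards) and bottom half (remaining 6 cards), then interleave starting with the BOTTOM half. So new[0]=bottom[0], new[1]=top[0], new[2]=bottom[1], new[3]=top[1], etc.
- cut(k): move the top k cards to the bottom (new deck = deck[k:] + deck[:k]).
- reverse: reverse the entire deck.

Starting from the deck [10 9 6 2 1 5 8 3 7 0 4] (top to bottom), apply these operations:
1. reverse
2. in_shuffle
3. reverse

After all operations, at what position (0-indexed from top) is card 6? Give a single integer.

Answer: 4

Derivation:
After op 1 (reverse): [4 0 7 3 8 5 1 2 6 9 10]
After op 2 (in_shuffle): [5 4 1 0 2 7 6 3 9 8 10]
After op 3 (reverse): [10 8 9 3 6 7 2 0 1 4 5]
Card 6 is at position 4.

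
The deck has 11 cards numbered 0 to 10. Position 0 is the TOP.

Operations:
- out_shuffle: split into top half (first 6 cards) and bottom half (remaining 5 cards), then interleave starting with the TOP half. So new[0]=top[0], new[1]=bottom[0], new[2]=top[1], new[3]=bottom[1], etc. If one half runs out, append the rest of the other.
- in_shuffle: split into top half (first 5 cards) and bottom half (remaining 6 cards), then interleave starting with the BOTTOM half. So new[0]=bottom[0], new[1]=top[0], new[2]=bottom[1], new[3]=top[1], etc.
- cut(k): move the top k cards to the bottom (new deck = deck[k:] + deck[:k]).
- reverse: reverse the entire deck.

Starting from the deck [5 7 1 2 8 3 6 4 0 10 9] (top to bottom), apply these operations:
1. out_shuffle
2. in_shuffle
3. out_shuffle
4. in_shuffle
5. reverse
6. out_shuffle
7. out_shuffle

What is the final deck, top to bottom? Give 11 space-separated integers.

Answer: 7 4 1 0 2 10 8 9 3 5 6

Derivation:
After op 1 (out_shuffle): [5 6 7 4 1 0 2 10 8 9 3]
After op 2 (in_shuffle): [0 5 2 6 10 7 8 4 9 1 3]
After op 3 (out_shuffle): [0 8 5 4 2 9 6 1 10 3 7]
After op 4 (in_shuffle): [9 0 6 8 1 5 10 4 3 2 7]
After op 5 (reverse): [7 2 3 4 10 5 1 8 6 0 9]
After op 6 (out_shuffle): [7 1 2 8 3 6 4 0 10 9 5]
After op 7 (out_shuffle): [7 4 1 0 2 10 8 9 3 5 6]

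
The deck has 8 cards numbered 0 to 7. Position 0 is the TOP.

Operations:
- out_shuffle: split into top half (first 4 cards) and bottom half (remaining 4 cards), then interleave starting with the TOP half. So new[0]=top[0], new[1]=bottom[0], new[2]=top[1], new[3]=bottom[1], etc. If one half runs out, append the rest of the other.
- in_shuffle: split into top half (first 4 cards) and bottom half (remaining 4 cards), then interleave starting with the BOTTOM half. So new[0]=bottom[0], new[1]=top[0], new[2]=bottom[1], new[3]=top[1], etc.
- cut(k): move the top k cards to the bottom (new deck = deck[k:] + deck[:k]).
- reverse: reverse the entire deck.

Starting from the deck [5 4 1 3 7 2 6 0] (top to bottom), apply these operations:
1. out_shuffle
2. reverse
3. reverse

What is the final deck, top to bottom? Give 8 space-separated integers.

Answer: 5 7 4 2 1 6 3 0

Derivation:
After op 1 (out_shuffle): [5 7 4 2 1 6 3 0]
After op 2 (reverse): [0 3 6 1 2 4 7 5]
After op 3 (reverse): [5 7 4 2 1 6 3 0]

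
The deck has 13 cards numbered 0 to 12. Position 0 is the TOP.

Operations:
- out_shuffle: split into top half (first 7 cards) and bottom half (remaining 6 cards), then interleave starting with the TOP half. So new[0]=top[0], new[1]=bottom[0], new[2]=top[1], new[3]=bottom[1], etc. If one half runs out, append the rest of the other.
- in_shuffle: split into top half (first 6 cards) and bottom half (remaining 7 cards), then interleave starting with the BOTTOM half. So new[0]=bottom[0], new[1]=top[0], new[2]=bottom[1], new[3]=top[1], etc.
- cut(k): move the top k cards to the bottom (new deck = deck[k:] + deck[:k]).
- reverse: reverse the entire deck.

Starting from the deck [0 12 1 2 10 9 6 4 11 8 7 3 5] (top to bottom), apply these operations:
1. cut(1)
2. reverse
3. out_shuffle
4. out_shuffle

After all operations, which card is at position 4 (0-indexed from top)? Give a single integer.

Answer: 5

Derivation:
After op 1 (cut(1)): [12 1 2 10 9 6 4 11 8 7 3 5 0]
After op 2 (reverse): [0 5 3 7 8 11 4 6 9 10 2 1 12]
After op 3 (out_shuffle): [0 6 5 9 3 10 7 2 8 1 11 12 4]
After op 4 (out_shuffle): [0 2 6 8 5 1 9 11 3 12 10 4 7]
Position 4: card 5.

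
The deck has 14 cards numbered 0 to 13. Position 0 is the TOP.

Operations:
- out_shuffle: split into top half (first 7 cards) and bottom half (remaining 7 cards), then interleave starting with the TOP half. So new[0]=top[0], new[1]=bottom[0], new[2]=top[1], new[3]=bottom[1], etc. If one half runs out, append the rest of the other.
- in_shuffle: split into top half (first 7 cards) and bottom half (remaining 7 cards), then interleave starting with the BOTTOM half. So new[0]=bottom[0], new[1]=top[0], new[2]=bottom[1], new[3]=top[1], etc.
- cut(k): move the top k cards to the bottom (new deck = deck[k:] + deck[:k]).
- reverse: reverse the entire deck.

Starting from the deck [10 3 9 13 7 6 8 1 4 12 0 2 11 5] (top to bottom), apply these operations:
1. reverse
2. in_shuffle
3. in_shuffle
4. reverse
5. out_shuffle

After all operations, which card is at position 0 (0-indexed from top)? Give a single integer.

Answer: 13

Derivation:
After op 1 (reverse): [5 11 2 0 12 4 1 8 6 7 13 9 3 10]
After op 2 (in_shuffle): [8 5 6 11 7 2 13 0 9 12 3 4 10 1]
After op 3 (in_shuffle): [0 8 9 5 12 6 3 11 4 7 10 2 1 13]
After op 4 (reverse): [13 1 2 10 7 4 11 3 6 12 5 9 8 0]
After op 5 (out_shuffle): [13 3 1 6 2 12 10 5 7 9 4 8 11 0]
Position 0: card 13.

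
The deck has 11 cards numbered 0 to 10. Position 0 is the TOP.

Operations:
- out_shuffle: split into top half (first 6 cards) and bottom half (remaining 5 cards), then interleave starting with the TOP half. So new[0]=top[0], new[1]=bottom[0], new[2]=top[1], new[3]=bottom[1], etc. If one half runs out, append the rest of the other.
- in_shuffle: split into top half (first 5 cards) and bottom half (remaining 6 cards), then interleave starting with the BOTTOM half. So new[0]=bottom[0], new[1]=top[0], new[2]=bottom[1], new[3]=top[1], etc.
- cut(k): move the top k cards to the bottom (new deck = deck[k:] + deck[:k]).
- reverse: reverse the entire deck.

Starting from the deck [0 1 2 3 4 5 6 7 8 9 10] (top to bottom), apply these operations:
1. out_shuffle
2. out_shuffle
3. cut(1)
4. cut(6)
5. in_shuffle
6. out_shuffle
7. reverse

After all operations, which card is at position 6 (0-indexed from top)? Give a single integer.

Answer: 6

Derivation:
After op 1 (out_shuffle): [0 6 1 7 2 8 3 9 4 10 5]
After op 2 (out_shuffle): [0 3 6 9 1 4 7 10 2 5 8]
After op 3 (cut(1)): [3 6 9 1 4 7 10 2 5 8 0]
After op 4 (cut(6)): [10 2 5 8 0 3 6 9 1 4 7]
After op 5 (in_shuffle): [3 10 6 2 9 5 1 8 4 0 7]
After op 6 (out_shuffle): [3 1 10 8 6 4 2 0 9 7 5]
After op 7 (reverse): [5 7 9 0 2 4 6 8 10 1 3]
Position 6: card 6.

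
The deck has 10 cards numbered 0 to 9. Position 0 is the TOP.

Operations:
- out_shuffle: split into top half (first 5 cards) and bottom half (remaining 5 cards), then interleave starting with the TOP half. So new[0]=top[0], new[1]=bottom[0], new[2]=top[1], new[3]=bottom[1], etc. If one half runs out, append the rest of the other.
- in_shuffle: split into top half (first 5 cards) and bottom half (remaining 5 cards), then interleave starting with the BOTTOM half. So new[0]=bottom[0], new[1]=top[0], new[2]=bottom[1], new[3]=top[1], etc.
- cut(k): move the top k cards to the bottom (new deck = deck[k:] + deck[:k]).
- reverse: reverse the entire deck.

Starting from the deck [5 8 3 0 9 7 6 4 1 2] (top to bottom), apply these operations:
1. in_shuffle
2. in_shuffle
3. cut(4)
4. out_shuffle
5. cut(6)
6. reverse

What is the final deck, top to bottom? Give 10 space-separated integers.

Answer: 7 2 3 6 4 0 5 9 1 8

Derivation:
After op 1 (in_shuffle): [7 5 6 8 4 3 1 0 2 9]
After op 2 (in_shuffle): [3 7 1 5 0 6 2 8 9 4]
After op 3 (cut(4)): [0 6 2 8 9 4 3 7 1 5]
After op 4 (out_shuffle): [0 4 6 3 2 7 8 1 9 5]
After op 5 (cut(6)): [8 1 9 5 0 4 6 3 2 7]
After op 6 (reverse): [7 2 3 6 4 0 5 9 1 8]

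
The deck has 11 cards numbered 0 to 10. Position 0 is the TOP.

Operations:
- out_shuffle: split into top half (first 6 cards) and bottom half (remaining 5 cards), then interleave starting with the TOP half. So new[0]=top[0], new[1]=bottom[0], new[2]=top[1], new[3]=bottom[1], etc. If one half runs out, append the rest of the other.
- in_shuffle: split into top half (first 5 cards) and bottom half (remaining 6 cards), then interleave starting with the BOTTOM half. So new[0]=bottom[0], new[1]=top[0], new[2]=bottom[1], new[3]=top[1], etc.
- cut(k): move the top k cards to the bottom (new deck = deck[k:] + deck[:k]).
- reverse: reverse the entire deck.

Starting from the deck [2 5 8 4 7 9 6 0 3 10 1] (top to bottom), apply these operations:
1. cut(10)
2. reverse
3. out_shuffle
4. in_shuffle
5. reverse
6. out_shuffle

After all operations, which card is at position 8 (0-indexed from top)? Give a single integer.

After op 1 (cut(10)): [1 2 5 8 4 7 9 6 0 3 10]
After op 2 (reverse): [10 3 0 6 9 7 4 8 5 2 1]
After op 3 (out_shuffle): [10 4 3 8 0 5 6 2 9 1 7]
After op 4 (in_shuffle): [5 10 6 4 2 3 9 8 1 0 7]
After op 5 (reverse): [7 0 1 8 9 3 2 4 6 10 5]
After op 6 (out_shuffle): [7 2 0 4 1 6 8 10 9 5 3]
Position 8: card 9.

Answer: 9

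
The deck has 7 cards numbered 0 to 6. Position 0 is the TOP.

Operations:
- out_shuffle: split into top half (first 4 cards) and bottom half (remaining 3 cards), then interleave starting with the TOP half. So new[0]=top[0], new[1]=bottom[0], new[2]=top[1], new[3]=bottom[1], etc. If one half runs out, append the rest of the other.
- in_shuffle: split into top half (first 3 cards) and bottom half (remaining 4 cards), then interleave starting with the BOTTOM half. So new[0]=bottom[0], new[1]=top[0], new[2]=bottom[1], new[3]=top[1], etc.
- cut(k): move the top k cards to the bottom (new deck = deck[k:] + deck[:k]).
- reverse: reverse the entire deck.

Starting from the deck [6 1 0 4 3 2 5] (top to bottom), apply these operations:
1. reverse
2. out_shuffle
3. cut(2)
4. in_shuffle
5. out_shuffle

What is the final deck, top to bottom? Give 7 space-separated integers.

Answer: 6 5 2 3 4 0 1

Derivation:
After op 1 (reverse): [5 2 3 4 0 1 6]
After op 2 (out_shuffle): [5 0 2 1 3 6 4]
After op 3 (cut(2)): [2 1 3 6 4 5 0]
After op 4 (in_shuffle): [6 2 4 1 5 3 0]
After op 5 (out_shuffle): [6 5 2 3 4 0 1]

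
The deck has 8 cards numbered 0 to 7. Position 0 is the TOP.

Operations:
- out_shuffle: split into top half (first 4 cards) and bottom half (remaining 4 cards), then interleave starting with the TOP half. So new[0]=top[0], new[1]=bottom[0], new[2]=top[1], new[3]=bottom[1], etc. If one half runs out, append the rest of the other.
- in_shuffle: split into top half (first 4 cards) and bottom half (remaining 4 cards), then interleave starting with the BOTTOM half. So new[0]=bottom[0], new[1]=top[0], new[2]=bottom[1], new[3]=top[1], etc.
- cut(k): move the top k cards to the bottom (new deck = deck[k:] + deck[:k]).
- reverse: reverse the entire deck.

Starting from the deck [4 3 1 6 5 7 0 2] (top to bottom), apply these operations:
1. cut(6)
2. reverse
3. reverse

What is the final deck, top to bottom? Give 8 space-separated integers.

Answer: 0 2 4 3 1 6 5 7

Derivation:
After op 1 (cut(6)): [0 2 4 3 1 6 5 7]
After op 2 (reverse): [7 5 6 1 3 4 2 0]
After op 3 (reverse): [0 2 4 3 1 6 5 7]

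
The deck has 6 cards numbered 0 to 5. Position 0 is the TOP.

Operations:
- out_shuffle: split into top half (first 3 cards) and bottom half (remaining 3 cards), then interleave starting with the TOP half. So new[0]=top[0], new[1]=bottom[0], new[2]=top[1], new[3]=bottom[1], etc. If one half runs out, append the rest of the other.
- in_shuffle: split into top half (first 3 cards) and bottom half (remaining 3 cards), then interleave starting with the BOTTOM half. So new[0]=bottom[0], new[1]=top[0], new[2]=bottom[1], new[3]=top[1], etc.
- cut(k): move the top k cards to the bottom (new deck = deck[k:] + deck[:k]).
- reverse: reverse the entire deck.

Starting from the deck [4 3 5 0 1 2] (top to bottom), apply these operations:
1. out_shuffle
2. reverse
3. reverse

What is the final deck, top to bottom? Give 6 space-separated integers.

After op 1 (out_shuffle): [4 0 3 1 5 2]
After op 2 (reverse): [2 5 1 3 0 4]
After op 3 (reverse): [4 0 3 1 5 2]

Answer: 4 0 3 1 5 2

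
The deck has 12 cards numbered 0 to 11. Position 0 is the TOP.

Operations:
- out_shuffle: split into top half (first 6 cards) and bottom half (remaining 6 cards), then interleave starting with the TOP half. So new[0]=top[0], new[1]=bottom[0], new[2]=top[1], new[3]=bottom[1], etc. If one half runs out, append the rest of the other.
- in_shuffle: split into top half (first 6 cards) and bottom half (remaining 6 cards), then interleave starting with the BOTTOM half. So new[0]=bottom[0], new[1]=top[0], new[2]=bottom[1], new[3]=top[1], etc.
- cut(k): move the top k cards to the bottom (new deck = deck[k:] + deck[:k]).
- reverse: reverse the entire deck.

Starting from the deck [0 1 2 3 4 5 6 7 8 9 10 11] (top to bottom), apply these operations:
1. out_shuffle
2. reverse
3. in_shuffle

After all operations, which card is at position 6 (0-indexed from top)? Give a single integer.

After op 1 (out_shuffle): [0 6 1 7 2 8 3 9 4 10 5 11]
After op 2 (reverse): [11 5 10 4 9 3 8 2 7 1 6 0]
After op 3 (in_shuffle): [8 11 2 5 7 10 1 4 6 9 0 3]
Position 6: card 1.

Answer: 1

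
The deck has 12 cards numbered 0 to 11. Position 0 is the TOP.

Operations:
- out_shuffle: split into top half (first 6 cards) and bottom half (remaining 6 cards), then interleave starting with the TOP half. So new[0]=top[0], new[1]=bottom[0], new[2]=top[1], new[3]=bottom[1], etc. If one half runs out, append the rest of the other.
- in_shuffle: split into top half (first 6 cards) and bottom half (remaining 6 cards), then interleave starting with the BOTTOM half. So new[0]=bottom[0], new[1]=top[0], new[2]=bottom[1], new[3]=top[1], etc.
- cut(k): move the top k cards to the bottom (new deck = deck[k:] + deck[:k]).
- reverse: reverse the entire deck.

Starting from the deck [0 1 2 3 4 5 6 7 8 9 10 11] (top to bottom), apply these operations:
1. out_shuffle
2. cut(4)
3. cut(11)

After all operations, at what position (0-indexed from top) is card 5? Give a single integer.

Answer: 7

Derivation:
After op 1 (out_shuffle): [0 6 1 7 2 8 3 9 4 10 5 11]
After op 2 (cut(4)): [2 8 3 9 4 10 5 11 0 6 1 7]
After op 3 (cut(11)): [7 2 8 3 9 4 10 5 11 0 6 1]
Card 5 is at position 7.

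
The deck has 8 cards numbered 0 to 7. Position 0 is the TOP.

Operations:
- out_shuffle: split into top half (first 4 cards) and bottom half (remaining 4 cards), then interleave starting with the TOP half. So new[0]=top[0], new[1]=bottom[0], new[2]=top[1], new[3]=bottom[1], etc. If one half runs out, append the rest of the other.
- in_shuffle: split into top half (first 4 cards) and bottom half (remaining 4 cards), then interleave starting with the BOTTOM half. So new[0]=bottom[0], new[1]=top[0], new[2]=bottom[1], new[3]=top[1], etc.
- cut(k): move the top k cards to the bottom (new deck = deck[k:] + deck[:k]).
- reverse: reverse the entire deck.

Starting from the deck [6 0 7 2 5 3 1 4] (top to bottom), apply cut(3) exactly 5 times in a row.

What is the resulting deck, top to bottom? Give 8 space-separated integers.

After op 1 (cut(3)): [2 5 3 1 4 6 0 7]
After op 2 (cut(3)): [1 4 6 0 7 2 5 3]
After op 3 (cut(3)): [0 7 2 5 3 1 4 6]
After op 4 (cut(3)): [5 3 1 4 6 0 7 2]
After op 5 (cut(3)): [4 6 0 7 2 5 3 1]

Answer: 4 6 0 7 2 5 3 1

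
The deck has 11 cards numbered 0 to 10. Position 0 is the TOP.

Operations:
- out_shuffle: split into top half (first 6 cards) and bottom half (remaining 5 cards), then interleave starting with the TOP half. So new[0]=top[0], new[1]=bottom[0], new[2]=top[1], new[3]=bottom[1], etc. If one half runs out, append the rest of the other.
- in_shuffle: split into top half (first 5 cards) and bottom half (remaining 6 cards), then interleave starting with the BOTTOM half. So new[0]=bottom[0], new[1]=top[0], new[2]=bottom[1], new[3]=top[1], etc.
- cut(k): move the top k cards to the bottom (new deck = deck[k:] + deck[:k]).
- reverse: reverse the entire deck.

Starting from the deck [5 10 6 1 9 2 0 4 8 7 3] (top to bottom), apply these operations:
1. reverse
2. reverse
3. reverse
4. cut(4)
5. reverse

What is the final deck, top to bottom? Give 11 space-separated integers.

Answer: 4 8 7 3 5 10 6 1 9 2 0

Derivation:
After op 1 (reverse): [3 7 8 4 0 2 9 1 6 10 5]
After op 2 (reverse): [5 10 6 1 9 2 0 4 8 7 3]
After op 3 (reverse): [3 7 8 4 0 2 9 1 6 10 5]
After op 4 (cut(4)): [0 2 9 1 6 10 5 3 7 8 4]
After op 5 (reverse): [4 8 7 3 5 10 6 1 9 2 0]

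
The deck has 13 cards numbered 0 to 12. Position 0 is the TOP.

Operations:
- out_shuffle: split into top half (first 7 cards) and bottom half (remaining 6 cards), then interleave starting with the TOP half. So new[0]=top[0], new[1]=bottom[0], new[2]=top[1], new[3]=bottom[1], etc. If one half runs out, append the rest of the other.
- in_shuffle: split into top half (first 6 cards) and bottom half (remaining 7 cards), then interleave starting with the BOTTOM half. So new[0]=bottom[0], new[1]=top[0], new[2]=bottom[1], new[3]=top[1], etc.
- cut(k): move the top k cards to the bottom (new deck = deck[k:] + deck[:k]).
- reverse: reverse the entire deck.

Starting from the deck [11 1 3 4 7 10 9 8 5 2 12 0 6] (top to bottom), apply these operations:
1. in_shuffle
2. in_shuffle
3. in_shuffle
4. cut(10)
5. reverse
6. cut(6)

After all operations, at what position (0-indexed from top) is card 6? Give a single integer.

After op 1 (in_shuffle): [9 11 8 1 5 3 2 4 12 7 0 10 6]
After op 2 (in_shuffle): [2 9 4 11 12 8 7 1 0 5 10 3 6]
After op 3 (in_shuffle): [7 2 1 9 0 4 5 11 10 12 3 8 6]
After op 4 (cut(10)): [3 8 6 7 2 1 9 0 4 5 11 10 12]
After op 5 (reverse): [12 10 11 5 4 0 9 1 2 7 6 8 3]
After op 6 (cut(6)): [9 1 2 7 6 8 3 12 10 11 5 4 0]
Card 6 is at position 4.

Answer: 4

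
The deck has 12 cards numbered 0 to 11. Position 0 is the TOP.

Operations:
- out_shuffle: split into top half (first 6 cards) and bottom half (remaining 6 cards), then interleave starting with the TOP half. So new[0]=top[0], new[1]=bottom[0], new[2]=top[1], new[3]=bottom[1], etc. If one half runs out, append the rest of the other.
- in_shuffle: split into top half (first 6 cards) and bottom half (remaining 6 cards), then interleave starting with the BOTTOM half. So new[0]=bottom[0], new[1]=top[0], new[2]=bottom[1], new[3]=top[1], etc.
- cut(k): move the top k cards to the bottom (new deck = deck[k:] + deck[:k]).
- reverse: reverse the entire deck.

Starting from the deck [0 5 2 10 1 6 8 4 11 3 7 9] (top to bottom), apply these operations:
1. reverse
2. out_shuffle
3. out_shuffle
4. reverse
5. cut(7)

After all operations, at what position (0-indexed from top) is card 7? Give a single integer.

Answer: 0

Derivation:
After op 1 (reverse): [9 7 3 11 4 8 6 1 10 2 5 0]
After op 2 (out_shuffle): [9 6 7 1 3 10 11 2 4 5 8 0]
After op 3 (out_shuffle): [9 11 6 2 7 4 1 5 3 8 10 0]
After op 4 (reverse): [0 10 8 3 5 1 4 7 2 6 11 9]
After op 5 (cut(7)): [7 2 6 11 9 0 10 8 3 5 1 4]
Card 7 is at position 0.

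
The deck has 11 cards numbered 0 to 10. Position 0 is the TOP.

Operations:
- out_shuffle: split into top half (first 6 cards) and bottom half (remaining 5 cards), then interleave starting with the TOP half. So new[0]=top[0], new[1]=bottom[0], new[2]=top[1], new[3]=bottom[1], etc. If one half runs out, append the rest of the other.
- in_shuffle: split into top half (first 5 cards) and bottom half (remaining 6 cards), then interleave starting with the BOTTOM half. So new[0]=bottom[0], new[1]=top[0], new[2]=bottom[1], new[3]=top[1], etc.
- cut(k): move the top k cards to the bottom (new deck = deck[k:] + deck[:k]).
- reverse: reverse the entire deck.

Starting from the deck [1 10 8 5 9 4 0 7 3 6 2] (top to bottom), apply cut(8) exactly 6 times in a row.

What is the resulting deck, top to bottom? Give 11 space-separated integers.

Answer: 9 4 0 7 3 6 2 1 10 8 5

Derivation:
After op 1 (cut(8)): [3 6 2 1 10 8 5 9 4 0 7]
After op 2 (cut(8)): [4 0 7 3 6 2 1 10 8 5 9]
After op 3 (cut(8)): [8 5 9 4 0 7 3 6 2 1 10]
After op 4 (cut(8)): [2 1 10 8 5 9 4 0 7 3 6]
After op 5 (cut(8)): [7 3 6 2 1 10 8 5 9 4 0]
After op 6 (cut(8)): [9 4 0 7 3 6 2 1 10 8 5]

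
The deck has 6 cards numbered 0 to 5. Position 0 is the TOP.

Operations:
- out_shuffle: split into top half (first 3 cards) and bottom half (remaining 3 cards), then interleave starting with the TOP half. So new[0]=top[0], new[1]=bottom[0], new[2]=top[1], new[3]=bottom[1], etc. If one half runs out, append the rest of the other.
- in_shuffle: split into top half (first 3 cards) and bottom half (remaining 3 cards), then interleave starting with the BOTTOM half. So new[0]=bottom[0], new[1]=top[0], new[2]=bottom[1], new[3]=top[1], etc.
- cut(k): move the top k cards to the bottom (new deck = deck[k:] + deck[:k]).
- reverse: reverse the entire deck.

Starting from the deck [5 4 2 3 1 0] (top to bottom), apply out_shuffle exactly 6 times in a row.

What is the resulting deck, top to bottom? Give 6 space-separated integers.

Answer: 5 1 3 2 4 0

Derivation:
After op 1 (out_shuffle): [5 3 4 1 2 0]
After op 2 (out_shuffle): [5 1 3 2 4 0]
After op 3 (out_shuffle): [5 2 1 4 3 0]
After op 4 (out_shuffle): [5 4 2 3 1 0]
After op 5 (out_shuffle): [5 3 4 1 2 0]
After op 6 (out_shuffle): [5 1 3 2 4 0]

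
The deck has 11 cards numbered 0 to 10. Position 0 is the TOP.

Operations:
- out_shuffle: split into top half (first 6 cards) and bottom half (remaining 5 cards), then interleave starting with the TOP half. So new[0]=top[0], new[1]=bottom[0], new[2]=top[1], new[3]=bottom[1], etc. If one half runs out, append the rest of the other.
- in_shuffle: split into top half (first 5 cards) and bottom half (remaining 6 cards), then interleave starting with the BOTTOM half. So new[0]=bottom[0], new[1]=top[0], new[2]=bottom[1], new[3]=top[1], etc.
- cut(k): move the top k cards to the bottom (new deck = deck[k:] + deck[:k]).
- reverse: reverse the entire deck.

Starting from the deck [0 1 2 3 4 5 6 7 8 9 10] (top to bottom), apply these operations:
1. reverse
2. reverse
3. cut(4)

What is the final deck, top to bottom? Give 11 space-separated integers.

After op 1 (reverse): [10 9 8 7 6 5 4 3 2 1 0]
After op 2 (reverse): [0 1 2 3 4 5 6 7 8 9 10]
After op 3 (cut(4)): [4 5 6 7 8 9 10 0 1 2 3]

Answer: 4 5 6 7 8 9 10 0 1 2 3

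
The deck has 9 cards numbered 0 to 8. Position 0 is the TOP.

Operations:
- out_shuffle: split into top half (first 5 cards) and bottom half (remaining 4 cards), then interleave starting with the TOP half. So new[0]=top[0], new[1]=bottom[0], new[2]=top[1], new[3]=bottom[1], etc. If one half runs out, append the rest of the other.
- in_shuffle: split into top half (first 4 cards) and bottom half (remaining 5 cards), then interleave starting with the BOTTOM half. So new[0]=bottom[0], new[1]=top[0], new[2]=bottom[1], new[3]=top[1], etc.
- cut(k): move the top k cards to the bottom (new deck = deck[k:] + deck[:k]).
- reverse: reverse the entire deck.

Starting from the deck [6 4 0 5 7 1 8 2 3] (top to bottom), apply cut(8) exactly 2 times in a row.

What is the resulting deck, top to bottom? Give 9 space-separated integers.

Answer: 2 3 6 4 0 5 7 1 8

Derivation:
After op 1 (cut(8)): [3 6 4 0 5 7 1 8 2]
After op 2 (cut(8)): [2 3 6 4 0 5 7 1 8]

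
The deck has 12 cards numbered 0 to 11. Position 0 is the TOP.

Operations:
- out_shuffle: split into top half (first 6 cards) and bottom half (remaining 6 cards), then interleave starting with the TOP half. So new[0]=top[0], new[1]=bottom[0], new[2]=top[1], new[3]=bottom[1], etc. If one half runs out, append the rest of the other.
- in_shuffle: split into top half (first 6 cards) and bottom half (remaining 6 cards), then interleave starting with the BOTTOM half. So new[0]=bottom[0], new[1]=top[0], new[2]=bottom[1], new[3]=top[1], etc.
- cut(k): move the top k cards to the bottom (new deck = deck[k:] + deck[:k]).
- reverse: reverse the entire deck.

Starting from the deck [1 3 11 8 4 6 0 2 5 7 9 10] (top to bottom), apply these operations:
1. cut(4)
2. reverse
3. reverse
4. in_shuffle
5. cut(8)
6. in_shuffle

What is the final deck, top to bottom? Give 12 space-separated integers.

Answer: 10 11 6 5 1 8 0 7 3 9 2 4

Derivation:
After op 1 (cut(4)): [4 6 0 2 5 7 9 10 1 3 11 8]
After op 2 (reverse): [8 11 3 1 10 9 7 5 2 0 6 4]
After op 3 (reverse): [4 6 0 2 5 7 9 10 1 3 11 8]
After op 4 (in_shuffle): [9 4 10 6 1 0 3 2 11 5 8 7]
After op 5 (cut(8)): [11 5 8 7 9 4 10 6 1 0 3 2]
After op 6 (in_shuffle): [10 11 6 5 1 8 0 7 3 9 2 4]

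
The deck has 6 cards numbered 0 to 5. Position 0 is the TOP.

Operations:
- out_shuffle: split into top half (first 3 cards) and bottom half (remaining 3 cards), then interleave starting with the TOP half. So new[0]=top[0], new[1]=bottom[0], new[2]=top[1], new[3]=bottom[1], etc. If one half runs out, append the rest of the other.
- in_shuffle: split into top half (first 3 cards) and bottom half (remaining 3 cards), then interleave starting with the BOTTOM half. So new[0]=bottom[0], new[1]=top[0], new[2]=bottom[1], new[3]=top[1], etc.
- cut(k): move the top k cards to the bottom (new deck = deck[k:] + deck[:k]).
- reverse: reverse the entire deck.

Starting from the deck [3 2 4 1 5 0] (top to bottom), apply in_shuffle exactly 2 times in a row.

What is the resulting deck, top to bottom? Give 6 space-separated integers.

Answer: 2 1 0 3 4 5

Derivation:
After op 1 (in_shuffle): [1 3 5 2 0 4]
After op 2 (in_shuffle): [2 1 0 3 4 5]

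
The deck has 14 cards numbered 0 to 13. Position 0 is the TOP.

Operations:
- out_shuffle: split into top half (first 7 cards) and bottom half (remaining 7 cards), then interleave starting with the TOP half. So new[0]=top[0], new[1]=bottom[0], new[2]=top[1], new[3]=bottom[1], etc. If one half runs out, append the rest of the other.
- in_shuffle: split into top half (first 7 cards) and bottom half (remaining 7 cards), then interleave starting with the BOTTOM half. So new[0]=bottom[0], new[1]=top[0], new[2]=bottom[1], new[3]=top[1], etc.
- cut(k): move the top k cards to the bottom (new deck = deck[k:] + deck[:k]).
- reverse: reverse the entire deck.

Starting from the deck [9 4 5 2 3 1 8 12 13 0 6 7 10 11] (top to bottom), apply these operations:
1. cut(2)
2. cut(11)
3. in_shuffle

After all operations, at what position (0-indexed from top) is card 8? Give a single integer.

After op 1 (cut(2)): [5 2 3 1 8 12 13 0 6 7 10 11 9 4]
After op 2 (cut(11)): [11 9 4 5 2 3 1 8 12 13 0 6 7 10]
After op 3 (in_shuffle): [8 11 12 9 13 4 0 5 6 2 7 3 10 1]
Card 8 is at position 0.

Answer: 0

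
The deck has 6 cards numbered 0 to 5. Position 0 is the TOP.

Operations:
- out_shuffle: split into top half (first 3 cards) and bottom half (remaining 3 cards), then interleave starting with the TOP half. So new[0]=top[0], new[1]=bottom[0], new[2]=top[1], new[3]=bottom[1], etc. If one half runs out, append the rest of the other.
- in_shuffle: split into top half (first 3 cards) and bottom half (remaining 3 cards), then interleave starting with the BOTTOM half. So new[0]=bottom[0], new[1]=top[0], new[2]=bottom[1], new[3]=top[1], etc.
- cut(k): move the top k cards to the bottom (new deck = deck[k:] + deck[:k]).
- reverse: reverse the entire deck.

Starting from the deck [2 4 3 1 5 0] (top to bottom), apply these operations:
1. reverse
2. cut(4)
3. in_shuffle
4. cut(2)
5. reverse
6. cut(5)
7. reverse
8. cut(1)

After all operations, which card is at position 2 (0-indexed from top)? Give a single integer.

Answer: 5

Derivation:
After op 1 (reverse): [0 5 1 3 4 2]
After op 2 (cut(4)): [4 2 0 5 1 3]
After op 3 (in_shuffle): [5 4 1 2 3 0]
After op 4 (cut(2)): [1 2 3 0 5 4]
After op 5 (reverse): [4 5 0 3 2 1]
After op 6 (cut(5)): [1 4 5 0 3 2]
After op 7 (reverse): [2 3 0 5 4 1]
After op 8 (cut(1)): [3 0 5 4 1 2]
Position 2: card 5.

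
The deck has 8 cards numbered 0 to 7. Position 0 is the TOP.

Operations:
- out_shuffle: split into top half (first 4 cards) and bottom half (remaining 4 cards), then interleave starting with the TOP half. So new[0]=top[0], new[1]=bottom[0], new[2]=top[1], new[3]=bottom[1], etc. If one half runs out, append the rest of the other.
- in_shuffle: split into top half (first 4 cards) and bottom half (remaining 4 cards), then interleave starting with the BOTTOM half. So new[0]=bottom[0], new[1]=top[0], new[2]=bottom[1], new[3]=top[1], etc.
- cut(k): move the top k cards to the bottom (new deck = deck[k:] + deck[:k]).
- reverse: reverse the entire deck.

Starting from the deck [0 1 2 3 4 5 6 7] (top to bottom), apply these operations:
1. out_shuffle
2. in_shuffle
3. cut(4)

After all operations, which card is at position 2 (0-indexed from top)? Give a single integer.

Answer: 7

Derivation:
After op 1 (out_shuffle): [0 4 1 5 2 6 3 7]
After op 2 (in_shuffle): [2 0 6 4 3 1 7 5]
After op 3 (cut(4)): [3 1 7 5 2 0 6 4]
Position 2: card 7.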